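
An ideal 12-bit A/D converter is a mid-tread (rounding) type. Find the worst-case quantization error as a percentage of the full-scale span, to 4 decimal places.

0.0122 %

Rounding → worst-case error = ½ LSB = V_FS/2^13, so 100/8192 = 0.012207 % of full scale.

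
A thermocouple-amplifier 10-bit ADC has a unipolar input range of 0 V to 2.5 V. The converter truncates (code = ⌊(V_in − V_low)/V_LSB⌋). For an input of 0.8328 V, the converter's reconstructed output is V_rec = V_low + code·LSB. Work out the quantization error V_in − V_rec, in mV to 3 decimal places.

0.280 mV

Step size: 2.5 V ÷ 2^10 = 2.441 mV.
(V_in − V_low)/LSB = (0.8328 − 0)/0.00244141 = 341.1149 → code 341 (floor).
Code 341 maps back to 0 + 341×0.00244141 V = 0.83251953 V.
V_in − V_rec = 0.000280469 V = 0.280 mV.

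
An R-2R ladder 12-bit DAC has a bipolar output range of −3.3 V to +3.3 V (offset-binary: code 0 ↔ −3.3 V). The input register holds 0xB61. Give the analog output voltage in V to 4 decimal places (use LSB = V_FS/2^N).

1.3938 V

LSB = 6.6 V / 2^12 = 1.611 mV.
Code 0xB61 = 2913 decimal.
V_out = (−3.3) + 2913 × 0.00161133 V = 1.3938 V.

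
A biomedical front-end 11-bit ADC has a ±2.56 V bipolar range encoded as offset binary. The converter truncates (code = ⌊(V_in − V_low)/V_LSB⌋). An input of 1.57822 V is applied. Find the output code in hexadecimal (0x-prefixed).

code 0x677 (decimal 1655)

LSB = 5.12 V / 2048 = 2.500 mV.
(1.57822 − (−2.56)) / 0.0025 = 1655.288 LSBs.
Floor → code 1655.
In hexadecimal (0x-prefixed): 0x677.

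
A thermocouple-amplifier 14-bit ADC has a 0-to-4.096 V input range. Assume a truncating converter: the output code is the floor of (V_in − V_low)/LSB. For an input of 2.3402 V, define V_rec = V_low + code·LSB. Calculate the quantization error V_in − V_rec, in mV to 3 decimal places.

LSB = 4.096/2^14 = 250.00 µV.
Scaled input = 9360.8000 LSBs, so code = 9360.
Code 9360 maps back to 0 + 9360×0.00025 V = 2.34 V.
Difference: 0.0002 V → 0.200 mV.

0.200 mV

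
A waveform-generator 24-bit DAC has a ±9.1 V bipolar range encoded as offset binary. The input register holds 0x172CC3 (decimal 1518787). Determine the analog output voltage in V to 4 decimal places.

-7.4524 V

LSB = 18.2 V / 2^24 = 1.08 µV.
Code 0x172CC3 = 1518787 decimal.
V_out = (−9.1) + 1518787 × 1.0848e-06 V = -7.45241 V.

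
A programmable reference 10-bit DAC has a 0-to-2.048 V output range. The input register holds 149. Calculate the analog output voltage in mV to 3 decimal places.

LSB = 2.048 V / 2^10 = 2.000 mV.
V_out = 0 + 149 × 0.002 V = 0.298 V.
= 298.000 mV.

298.000 mV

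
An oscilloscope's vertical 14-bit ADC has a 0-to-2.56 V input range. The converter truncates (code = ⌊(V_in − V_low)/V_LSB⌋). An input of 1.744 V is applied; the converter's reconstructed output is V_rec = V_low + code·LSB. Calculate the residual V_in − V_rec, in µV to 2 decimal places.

93.75 µV

LSB = 2.56/2^14 = 156.25 µV.
(V_in − V_low)/LSB = (1.744 − 0)/0.00015625 = 11161.6000 → code 11161 (floor).
Code 11161 maps back to 0 + 11161×0.00015625 V = 1.7439062 V.
V_in − V_rec = 9.375e-05 V = 93.75 µV.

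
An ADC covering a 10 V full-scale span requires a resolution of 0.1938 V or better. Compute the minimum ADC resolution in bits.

6 bits

Number of steps required ≥ 10 V / 0.1938 V = 51.60.
Need 2^N ≥ 51.60; 2^5 = 32, 2^6 = 64.
Minimum N = 6.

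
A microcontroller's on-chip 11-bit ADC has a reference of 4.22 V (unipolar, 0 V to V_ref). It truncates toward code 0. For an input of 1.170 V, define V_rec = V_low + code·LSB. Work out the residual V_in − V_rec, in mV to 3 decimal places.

One LSB is 4.22 V / 2048 = 2.061 mV.
(V_in − V_low)/LSB = (1.170 − 0)/0.00206055 = 567.8104 → code 567 (floor).
V_rec = 0 + 567·0.00206055 = 1.1683301 V.
Error = 1.170 − 1.1683301 = 0.00166992 V = 1.670 mV.

1.670 mV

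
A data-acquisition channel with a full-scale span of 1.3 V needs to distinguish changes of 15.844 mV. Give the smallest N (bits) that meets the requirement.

7 bits

Number of steps required ≥ 1.3 V / 15.844 mV = 82.05.
Need 2^N ≥ 82.05; 2^6 = 64, 2^7 = 128.
Minimum N = 7.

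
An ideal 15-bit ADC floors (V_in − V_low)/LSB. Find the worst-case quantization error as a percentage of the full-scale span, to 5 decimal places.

Truncating → worst-case error = 1 LSB = V_FS/2^15, so 100/32768 = 0.00305176 % of full scale.

0.00305 %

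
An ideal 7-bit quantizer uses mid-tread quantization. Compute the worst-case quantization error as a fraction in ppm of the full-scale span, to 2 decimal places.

Rounding → worst-case error = ½ LSB = V_FS/2^8, so 1e+06/256 = 3906.25 ppm of full scale.

3906.25 ppm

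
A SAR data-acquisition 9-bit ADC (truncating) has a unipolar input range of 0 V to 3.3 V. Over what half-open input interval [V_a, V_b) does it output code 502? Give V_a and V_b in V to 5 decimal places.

LSB = 3.3/2^9 = 6.445 mV.
V_a = V_low + 502·LSB = 3.23555 V; V_b = V_low + 503·LSB = 3.24199 V.

[3.23555 V, 3.24199 V)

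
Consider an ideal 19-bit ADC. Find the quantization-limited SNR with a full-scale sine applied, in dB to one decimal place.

116.1 dB

SNR ≈ 6.02·N + 1.76 dB = 6.02·19 + 1.76 = 116.14 dB.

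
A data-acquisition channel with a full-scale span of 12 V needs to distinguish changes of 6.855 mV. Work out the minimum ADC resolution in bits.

11 bits

Number of steps required ≥ 12 V / 6.855 mV = 1750.55.
Need 2^N ≥ 1750.55; 2^10 = 1024, 2^11 = 2048.
Minimum N = 11.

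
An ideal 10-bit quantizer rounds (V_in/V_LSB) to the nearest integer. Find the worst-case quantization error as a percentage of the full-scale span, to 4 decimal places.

0.0488 %

Rounding → worst-case error = ½ LSB = V_FS/2^11, so 100/2048 = 0.0488281 % of full scale.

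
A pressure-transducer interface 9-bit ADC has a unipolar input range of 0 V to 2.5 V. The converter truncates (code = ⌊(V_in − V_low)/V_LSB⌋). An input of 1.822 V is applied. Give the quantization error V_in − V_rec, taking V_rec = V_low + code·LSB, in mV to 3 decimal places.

0.711 mV

One LSB is 2.5 V / 512 = 4.883 mV.
(1.822 − 0)/0.00488281 = 373.1456; ⌊·⌋ gives code 373.
V_rec = 0 + 373·0.00488281 = 1.8212891 V.
Error = 1.822 − 1.8212891 = 0.000710937 V = 0.711 mV.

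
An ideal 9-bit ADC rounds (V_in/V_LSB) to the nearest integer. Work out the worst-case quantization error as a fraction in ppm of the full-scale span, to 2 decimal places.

976.56 ppm

Rounding → worst-case error = ½ LSB = V_FS/2^10, so 1e+06/1024 = 976.562 ppm of full scale.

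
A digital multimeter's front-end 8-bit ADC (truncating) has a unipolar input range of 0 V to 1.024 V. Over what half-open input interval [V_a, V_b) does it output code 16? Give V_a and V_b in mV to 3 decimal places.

LSB = 1.024/2^8 = 4.000 mV.
V_a = V_low + 16·LSB = 0.064 V; V_b = V_low + 17·LSB = 0.068 V.

[64.000 mV, 68.000 mV)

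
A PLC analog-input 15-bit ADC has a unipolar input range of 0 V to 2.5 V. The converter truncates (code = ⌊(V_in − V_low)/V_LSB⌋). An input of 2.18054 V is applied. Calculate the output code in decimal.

code 28580

LSB = 2.5 V / 32768 = 76.29 µV.
(V_in − V_low)/LSB = (2.18054 − 0) / 7.62939e-05 = 28580.774.
⌊·⌋(28580.774) = 28580.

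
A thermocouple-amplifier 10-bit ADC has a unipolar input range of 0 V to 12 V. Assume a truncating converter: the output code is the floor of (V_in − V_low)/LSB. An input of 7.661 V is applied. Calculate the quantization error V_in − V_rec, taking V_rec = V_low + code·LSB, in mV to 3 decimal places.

One LSB is 12 V / 1024 = 11.719 mV.
(7.661 − 0)/0.0117188 = 653.7387; ⌊·⌋ gives code 653.
V_rec = 0 + 653·0.0117188 = 7.6523438 V.
Difference: 0.00865625 V → 8.656 mV.

8.656 mV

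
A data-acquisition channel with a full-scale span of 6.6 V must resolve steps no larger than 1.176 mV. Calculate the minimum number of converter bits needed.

13 bits

Number of steps required ≥ 6.6 V / 1.176 mV = 5612.24.
Need 2^N ≥ 5612.24; 2^12 = 4096, 2^13 = 8192.
Minimum N = 13.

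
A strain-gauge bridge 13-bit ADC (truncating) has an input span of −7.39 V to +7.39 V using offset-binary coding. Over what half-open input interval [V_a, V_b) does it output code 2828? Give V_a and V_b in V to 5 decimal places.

[-2.28772 V, -2.28592 V)

LSB = 14.78/2^13 = 1.804 mV.
V_a = V_low + 2828·LSB = -2.28772 V; V_b = V_low + 2829·LSB = -2.28592 V.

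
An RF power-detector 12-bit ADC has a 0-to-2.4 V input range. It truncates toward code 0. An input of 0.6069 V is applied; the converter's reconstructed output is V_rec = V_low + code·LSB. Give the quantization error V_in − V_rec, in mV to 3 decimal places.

One LSB is 2.4 V / 4096 = 0.586 mV.
Scaled input = 1035.7760 LSBs, so code = 1035.
Reconstructed: 0.60644531 V.
Difference: 0.000454688 V → 0.455 mV.

0.455 mV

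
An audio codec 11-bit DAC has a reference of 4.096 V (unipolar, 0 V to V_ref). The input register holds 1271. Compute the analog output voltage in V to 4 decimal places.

LSB = 4.096 V / 2^11 = 2.000 mV.
V_out = 0 + 1271 × 0.002 V = 2.542 V.

2.5420 V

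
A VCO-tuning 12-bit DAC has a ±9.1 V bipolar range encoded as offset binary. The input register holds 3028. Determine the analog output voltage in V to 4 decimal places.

LSB = 18.2 V / 2^12 = 4.443 mV.
V_out = (−9.1) + 3028 × 0.00444336 V = 4.35449 V.

4.3545 V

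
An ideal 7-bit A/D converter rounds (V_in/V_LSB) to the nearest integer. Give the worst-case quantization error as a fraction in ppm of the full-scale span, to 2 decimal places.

3906.25 ppm

Rounding → worst-case error = ½ LSB = V_FS/2^8, so 1e+06/256 = 3906.25 ppm of full scale.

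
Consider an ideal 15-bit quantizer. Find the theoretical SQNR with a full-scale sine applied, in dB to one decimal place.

92.1 dB

SNR ≈ 6.02·N + 1.76 dB = 6.02·15 + 1.76 = 92.06 dB.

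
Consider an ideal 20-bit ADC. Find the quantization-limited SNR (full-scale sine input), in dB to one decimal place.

SNR ≈ 6.02·N + 1.76 dB = 6.02·20 + 1.76 = 122.16 dB.

122.2 dB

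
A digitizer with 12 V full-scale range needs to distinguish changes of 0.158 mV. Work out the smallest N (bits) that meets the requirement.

Number of steps required ≥ 12 V / 0.158 mV = 75949.37.
Need 2^N ≥ 75949.37; 2^16 = 65536, 2^17 = 131072.
Minimum N = 17.

17 bits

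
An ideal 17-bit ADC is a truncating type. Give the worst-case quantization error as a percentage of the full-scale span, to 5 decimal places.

Truncating → worst-case error = 1 LSB = V_FS/2^17, so 100/131072 = 0.000762939 % of full scale.

0.00076 %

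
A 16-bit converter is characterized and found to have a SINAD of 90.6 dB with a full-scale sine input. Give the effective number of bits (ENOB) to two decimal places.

ENOB = (SINAD − 1.76) / 6.02 = (90.6 − 1.76)/6.02 = 14.757.

14.76 bits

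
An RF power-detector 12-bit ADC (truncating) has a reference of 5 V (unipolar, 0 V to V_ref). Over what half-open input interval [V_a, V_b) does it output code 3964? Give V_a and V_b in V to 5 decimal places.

LSB = 5/2^12 = 1.221 mV.
V_a = V_low + 3964·LSB = 4.83887 V; V_b = V_low + 3965·LSB = 4.84009 V.

[4.83887 V, 4.84009 V)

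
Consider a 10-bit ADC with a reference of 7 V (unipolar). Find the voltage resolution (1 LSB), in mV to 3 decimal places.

Full-scale span = 7 V.
LSB = 7 / 2^10 = 7 / 1024 = 0.00683594 V = 6.836 mV.

6.836 mV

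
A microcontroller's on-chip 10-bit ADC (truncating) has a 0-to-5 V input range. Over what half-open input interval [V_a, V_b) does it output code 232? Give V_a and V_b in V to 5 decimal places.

[1.13281 V, 1.13770 V)

LSB = 5/2^10 = 4.883 mV.
V_a = V_low + 232·LSB = 1.13281 V; V_b = V_low + 233·LSB = 1.1377 V.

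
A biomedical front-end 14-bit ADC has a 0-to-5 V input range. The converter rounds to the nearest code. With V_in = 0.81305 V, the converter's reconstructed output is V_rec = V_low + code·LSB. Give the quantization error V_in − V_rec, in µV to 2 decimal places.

61.72 µV

One LSB is 5 V / 16384 = 305.18 µV.
(0.81305 − 0)/0.000305176 = 2664.2022; round gives code 2664.
Code 2664 maps back to 0 + 2664×0.000305176 V = 0.81298828 V.
V_in − V_rec = 6.17188e-05 V = 61.72 µV.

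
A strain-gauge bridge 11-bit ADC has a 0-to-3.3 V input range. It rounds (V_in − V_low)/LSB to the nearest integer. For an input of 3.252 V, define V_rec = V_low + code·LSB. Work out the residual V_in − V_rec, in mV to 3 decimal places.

One LSB is 3.3 V / 2048 = 1.611 mV.
Scaled input = 2018.2109 LSBs, so code = 2018.
Reconstructed: 3.2516602 V.
Error = 3.252 − 3.2516602 = 0.000339844 V = 0.340 mV.

0.340 mV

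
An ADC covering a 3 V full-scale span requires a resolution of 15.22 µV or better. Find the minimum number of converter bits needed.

Number of steps required ≥ 3 V / 15.22 µV = 197109.07.
Need 2^N ≥ 197109.07; 2^17 = 131072, 2^18 = 262144.
Minimum N = 18.

18 bits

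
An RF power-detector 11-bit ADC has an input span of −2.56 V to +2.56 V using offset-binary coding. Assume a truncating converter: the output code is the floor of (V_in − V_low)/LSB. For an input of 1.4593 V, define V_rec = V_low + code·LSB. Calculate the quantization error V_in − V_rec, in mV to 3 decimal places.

1.800 mV

Step size: 5.12 V ÷ 2^11 = 2.500 mV.
Scaled input = 1607.7200 LSBs, so code = 1607.
Reconstructed: 1.4575 V.
Difference: 0.0018 V → 1.800 mV.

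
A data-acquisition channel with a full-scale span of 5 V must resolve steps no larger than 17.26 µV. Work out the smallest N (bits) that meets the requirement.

Number of steps required ≥ 5 V / 17.26 µV = 289687.14.
Need 2^N ≥ 289687.14; 2^18 = 262144, 2^19 = 524288.
Minimum N = 19.

19 bits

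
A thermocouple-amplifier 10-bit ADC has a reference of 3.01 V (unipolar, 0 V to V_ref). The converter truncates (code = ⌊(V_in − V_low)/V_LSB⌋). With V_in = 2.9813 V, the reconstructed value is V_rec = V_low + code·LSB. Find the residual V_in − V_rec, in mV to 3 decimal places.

0.695 mV

Step size: 3.01 V ÷ 2^10 = 2.939 mV.
(2.9813 − 0)/0.00293945 = 1014.2363; ⌊·⌋ gives code 1014.
Code 1014 maps back to 0 + 1014×0.00293945 V = 2.9806055 V.
V_in − V_rec = 0.000694531 V = 0.695 mV.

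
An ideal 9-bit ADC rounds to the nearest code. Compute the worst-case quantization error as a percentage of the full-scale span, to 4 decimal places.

0.0977 %

Rounding → worst-case error = ½ LSB = V_FS/2^10, so 100/1024 = 0.0976562 % of full scale.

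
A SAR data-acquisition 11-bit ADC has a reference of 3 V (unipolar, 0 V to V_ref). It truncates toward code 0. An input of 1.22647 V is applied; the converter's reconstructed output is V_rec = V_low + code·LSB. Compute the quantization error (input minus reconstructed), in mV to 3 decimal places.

0.396 mV

Step size: 3 V ÷ 2^11 = 1.465 mV.
Scaled input = 837.2702 LSBs, so code = 837.
Reconstructed: 1.2260742 V.
Error = 1.22647 − 1.2260742 = 0.000395781 V = 0.396 mV.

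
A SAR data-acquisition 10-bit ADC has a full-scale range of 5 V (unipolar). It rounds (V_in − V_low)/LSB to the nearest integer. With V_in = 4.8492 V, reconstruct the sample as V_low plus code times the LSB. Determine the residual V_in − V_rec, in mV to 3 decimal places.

0.567 mV

LSB = 5/2^10 = 4.883 mV.
(V_in − V_low)/LSB = (4.8492 − 0)/0.00488281 = 993.1162 → code 993 (round).
Code 993 maps back to 0 + 993×0.00488281 V = 4.8486328 V.
Difference: 0.000567187 V → 0.567 mV.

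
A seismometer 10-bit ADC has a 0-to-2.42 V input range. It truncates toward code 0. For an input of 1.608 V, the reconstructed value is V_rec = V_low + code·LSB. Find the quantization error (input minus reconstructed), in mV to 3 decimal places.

0.969 mV

LSB = 2.42/2^10 = 2.363 mV.
Scaled input = 680.4099 LSBs, so code = 680.
Code 680 maps back to 0 + 680×0.00236328 V = 1.6070312 V.
V_in − V_rec = 0.00096875 V = 0.969 mV.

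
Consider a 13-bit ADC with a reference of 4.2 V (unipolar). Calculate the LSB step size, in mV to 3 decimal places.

0.513 mV

Full-scale span = 4.2 V.
LSB = 4.2 / 2^13 = 4.2 / 8192 = 0.000512695 V = 0.513 mV.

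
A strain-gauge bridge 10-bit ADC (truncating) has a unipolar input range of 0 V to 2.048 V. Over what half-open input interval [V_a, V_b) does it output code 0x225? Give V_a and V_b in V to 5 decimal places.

LSB = 2.048/2^10 = 2.000 mV.
Code 0x225 = 549 decimal.
V_a = V_low + 549·LSB = 1.098 V; V_b = V_low + 550·LSB = 1.1 V.

[1.09800 V, 1.10000 V)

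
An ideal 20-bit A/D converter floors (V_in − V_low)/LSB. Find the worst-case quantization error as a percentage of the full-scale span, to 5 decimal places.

Truncating → worst-case error = 1 LSB = V_FS/2^20, so 100/1048576 = 9.53674e-05 % of full scale.

0.00010 %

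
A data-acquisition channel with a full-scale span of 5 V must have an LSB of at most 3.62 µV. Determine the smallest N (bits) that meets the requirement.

Number of steps required ≥ 5 V / 3.62 µV = 1381215.47.
Need 2^N ≥ 1381215.47; 2^20 = 1048576, 2^21 = 2097152.
Minimum N = 21.

21 bits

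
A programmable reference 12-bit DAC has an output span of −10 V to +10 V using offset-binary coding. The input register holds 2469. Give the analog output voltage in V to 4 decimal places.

2.0557 V

LSB = 20 V / 2^12 = 4.883 mV.
V_out = (−10) + 2469 × 0.00488281 V = 2.05566 V.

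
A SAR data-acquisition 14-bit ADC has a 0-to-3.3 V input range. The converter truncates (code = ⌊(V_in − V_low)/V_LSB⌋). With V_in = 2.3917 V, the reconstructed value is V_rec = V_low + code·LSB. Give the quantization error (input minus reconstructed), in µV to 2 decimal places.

One LSB is 3.3 V / 16384 = 201.42 µV.
Scaled input = 11874.4281 LSBs, so code = 11874.
Code 11874 maps back to 0 + 11874×0.000201416 V = 2.3916138 V.
V_in − V_rec = 8.62305e-05 V = 86.23 µV.

86.23 µV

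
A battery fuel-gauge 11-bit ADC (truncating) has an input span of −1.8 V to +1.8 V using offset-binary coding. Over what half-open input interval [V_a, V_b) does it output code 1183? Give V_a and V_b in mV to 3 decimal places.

LSB = 3.6/2^11 = 1.758 mV.
V_a = V_low + 1183·LSB = 0.279492 V; V_b = V_low + 1184·LSB = 0.28125 V.

[279.492 mV, 281.250 mV)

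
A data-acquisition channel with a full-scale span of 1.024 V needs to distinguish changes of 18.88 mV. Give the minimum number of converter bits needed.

Number of steps required ≥ 1.024 V / 18.88 mV = 54.24.
Need 2^N ≥ 54.24; 2^5 = 32, 2^6 = 64.
Minimum N = 6.

6 bits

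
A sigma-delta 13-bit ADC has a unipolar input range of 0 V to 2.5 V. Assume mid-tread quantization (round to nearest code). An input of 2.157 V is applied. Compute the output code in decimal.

Full-scale span = 2.5 V; LSB = 2.5/2^13 = 305.18 µV.
Input sits at 7068.058 steps above V_low.
Round → code 7068.

code 7068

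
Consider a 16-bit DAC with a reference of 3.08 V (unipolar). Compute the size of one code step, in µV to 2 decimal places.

47.00 µV

Full-scale span = 3.08 V.
LSB = 3.08 / 2^16 = 3.08 / 65536 = 4.69971e-05 V = 47.00 µV.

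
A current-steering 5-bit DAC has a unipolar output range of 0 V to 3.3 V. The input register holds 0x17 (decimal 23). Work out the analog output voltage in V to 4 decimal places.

2.3719 V

LSB = 3.3 V / 2^5 = 103.125 mV.
Code 0x17 = 23 decimal.
V_out = 0 + 23 × 0.103125 V = 2.37188 V.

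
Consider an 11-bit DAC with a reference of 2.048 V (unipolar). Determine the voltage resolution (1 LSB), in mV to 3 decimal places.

Full-scale span = 2.048 V.
LSB = 2.048 / 2^11 = 2.048 / 2048 = 0.001 V = 1.000 mV.

1.000 mV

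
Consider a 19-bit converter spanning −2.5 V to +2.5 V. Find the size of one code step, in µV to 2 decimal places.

9.54 µV

Full-scale span = 5 V.
LSB = 5 / 2^19 = 5 / 524288 = 9.53674e-06 V = 9.54 µV.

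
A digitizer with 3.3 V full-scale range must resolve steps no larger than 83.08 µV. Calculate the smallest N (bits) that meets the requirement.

16 bits

Number of steps required ≥ 3.3 V / 83.08 µV = 39720.75.
Need 2^N ≥ 39720.75; 2^15 = 32768, 2^16 = 65536.
Minimum N = 16.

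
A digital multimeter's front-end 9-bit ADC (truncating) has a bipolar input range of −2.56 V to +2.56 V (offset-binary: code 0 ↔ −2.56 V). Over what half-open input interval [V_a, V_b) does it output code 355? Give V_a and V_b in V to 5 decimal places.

LSB = 5.12/2^9 = 10.000 mV.
V_a = V_low + 355·LSB = 0.99 V; V_b = V_low + 356·LSB = 1 V.

[0.99000 V, 1.00000 V)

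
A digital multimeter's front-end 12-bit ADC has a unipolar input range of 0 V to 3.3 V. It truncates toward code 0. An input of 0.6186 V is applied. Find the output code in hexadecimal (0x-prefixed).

code 0x2FF (decimal 767)

Full-scale span = 3.3 V; LSB = 3.3/2^12 = 0.806 mV.
(V_in − V_low)/LSB = (0.6186 − 0) / 0.000805664 = 767.814.
Floor → code 767.
In hexadecimal (0x-prefixed): 0x2FF.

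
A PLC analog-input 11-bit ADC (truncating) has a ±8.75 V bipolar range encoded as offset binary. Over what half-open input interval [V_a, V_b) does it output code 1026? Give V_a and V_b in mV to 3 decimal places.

[17.090 mV, 25.635 mV)

LSB = 17.5/2^11 = 8.545 mV.
V_a = V_low + 1026·LSB = 0.0170898 V; V_b = V_low + 1027·LSB = 0.0256348 V.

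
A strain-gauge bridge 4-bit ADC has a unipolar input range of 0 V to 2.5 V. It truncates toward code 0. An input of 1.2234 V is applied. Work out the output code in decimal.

code 7

Full-scale span = 2.5 V; LSB = 2.5/2^4 = 156.250 mV.
(1.2234 − 0) / 0.15625 = 7.830 LSBs.
Floor → code 7.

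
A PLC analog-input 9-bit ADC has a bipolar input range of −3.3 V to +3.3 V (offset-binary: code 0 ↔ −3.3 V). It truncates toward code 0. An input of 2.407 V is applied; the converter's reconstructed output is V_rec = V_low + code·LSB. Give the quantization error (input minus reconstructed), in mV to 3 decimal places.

One LSB is 6.6 V / 512 = 12.891 mV.
Scaled input = 442.7248 LSBs, so code = 442.
Reconstructed: 2.3976562 V.
Error = 2.407 − 2.3976562 = 0.00934375 V = 9.344 mV.

9.344 mV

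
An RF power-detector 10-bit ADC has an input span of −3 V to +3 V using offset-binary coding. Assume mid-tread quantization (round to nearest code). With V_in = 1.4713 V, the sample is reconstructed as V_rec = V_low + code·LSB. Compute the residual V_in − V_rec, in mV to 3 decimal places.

LSB = 6/2^10 = 5.859 mV.
(1.4713 − (−3))/0.00585938 = 763.1019; round gives code 763.
Code 763 maps back to (−3) + 763×0.00585938 V = 1.4707031 V.
Difference: 0.000596875 V → 0.597 mV.

0.597 mV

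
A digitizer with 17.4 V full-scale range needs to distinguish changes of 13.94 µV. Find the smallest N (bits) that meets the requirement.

21 bits

Number of steps required ≥ 17.4 V / 13.94 µV = 1248206.60.
Need 2^N ≥ 1248206.60; 2^20 = 1048576, 2^21 = 2097152.
Minimum N = 21.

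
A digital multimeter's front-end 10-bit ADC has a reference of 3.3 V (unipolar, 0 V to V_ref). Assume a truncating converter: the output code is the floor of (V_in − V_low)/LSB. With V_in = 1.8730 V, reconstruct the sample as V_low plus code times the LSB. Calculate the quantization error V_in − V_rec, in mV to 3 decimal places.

0.637 mV

LSB = 3.3/2^10 = 3.223 mV.
Scaled input = 581.1976 LSBs, so code = 581.
Code 581 maps back to 0 + 581×0.00322266 V = 1.8723633 V.
V_in − V_rec = 0.000636719 V = 0.637 mV.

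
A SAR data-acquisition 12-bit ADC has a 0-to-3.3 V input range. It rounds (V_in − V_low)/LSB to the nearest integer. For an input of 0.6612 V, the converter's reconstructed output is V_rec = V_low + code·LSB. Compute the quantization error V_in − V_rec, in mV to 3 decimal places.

LSB = 3.3/2^12 = 0.806 mV.
Scaled input = 820.6895 LSBs, so code = 821.
Reconstructed: 0.6614502 V.
Difference: -0.000250195 V → -0.250 mV.

-0.250 mV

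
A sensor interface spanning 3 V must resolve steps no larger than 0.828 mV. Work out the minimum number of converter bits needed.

12 bits

Number of steps required ≥ 3 V / 0.828 mV = 3623.19.
Need 2^N ≥ 3623.19; 2^11 = 2048, 2^12 = 4096.
Minimum N = 12.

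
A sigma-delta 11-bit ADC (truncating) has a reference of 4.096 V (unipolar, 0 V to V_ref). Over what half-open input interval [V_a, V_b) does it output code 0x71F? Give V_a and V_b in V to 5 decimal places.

[3.64600 V, 3.64800 V)

LSB = 4.096/2^11 = 2.000 mV.
Code 0x71F = 1823 decimal.
V_a = V_low + 1823·LSB = 3.646 V; V_b = V_low + 1824·LSB = 3.648 V.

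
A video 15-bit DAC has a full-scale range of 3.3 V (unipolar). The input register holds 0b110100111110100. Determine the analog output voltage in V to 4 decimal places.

LSB = 3.3 V / 2^15 = 100.71 µV.
Code 0b110100111110100 = 27124 decimal.
V_out = 0 + 27124 × 0.000100708 V = 2.7316 V.

2.7316 V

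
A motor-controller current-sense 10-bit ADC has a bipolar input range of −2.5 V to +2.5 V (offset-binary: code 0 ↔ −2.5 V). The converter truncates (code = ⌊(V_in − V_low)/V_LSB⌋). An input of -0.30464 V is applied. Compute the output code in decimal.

With 1024 levels over 5 V, one step is 4.883 mV.
(V_in − V_low)/LSB = (-0.30464 − (−2.5)) / 0.00488281 = 449.610.
⌊·⌋(449.610) = 449.

code 449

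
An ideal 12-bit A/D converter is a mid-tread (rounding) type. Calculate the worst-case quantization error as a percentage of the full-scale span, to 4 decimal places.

0.0122 %

Rounding → worst-case error = ½ LSB = V_FS/2^13, so 100/8192 = 0.012207 % of full scale.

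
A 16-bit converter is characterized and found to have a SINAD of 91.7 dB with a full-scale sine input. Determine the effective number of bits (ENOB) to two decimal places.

14.94 bits

ENOB = (SINAD − 1.76) / 6.02 = (91.7 − 1.76)/6.02 = 14.940.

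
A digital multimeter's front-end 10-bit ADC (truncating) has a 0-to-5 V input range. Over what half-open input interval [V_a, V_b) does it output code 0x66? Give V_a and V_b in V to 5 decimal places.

[0.49805 V, 0.50293 V)

LSB = 5/2^10 = 4.883 mV.
Code 0x66 = 102 decimal.
V_a = V_low + 102·LSB = 0.498047 V; V_b = V_low + 103·LSB = 0.50293 V.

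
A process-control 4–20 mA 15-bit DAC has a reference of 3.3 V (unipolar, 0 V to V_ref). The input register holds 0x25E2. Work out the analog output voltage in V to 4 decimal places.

LSB = 3.3 V / 2^15 = 100.71 µV.
Code 0x25E2 = 9698 decimal.
V_out = 0 + 9698 × 0.000100708 V = 0.976666 V.

0.9767 V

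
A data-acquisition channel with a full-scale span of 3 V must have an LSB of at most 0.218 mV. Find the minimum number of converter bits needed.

14 bits

Number of steps required ≥ 3 V / 0.218 mV = 13761.47.
Need 2^N ≥ 13761.47; 2^13 = 8192, 2^14 = 16384.
Minimum N = 14.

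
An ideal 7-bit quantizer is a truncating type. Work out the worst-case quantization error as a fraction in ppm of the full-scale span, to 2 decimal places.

7812.50 ppm

Truncating → worst-case error = 1 LSB = V_FS/2^7, so 1e+06/128 = 7812.5 ppm of full scale.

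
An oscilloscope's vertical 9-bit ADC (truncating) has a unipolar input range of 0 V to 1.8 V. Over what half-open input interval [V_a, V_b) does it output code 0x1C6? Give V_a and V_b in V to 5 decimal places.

LSB = 1.8/2^9 = 3.516 mV.
Code 0x1C6 = 454 decimal.
V_a = V_low + 454·LSB = 1.59609 V; V_b = V_low + 455·LSB = 1.59961 V.

[1.59609 V, 1.59961 V)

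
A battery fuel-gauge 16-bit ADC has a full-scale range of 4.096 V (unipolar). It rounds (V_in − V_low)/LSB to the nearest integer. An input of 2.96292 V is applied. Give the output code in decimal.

code 47407

With 65536 levels over 4.096 V, one step is 62.50 µV.
Input sits at 47406.720 steps above V_low.
round(47406.720) = 47407.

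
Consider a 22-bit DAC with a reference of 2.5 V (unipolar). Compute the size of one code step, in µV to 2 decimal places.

Full-scale span = 2.5 V.
LSB = 2.5 / 2^22 = 2.5 / 4194304 = 5.96046e-07 V = 0.60 µV.

0.60 µV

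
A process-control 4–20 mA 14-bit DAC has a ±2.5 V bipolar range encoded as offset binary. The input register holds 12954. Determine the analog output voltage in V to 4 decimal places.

1.4532 V

LSB = 5 V / 2^14 = 305.18 µV.
V_out = (−2.5) + 12954 × 0.000305176 V = 1.45325 V.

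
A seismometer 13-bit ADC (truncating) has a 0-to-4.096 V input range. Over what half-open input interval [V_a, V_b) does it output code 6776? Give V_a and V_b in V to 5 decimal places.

[3.38800 V, 3.38850 V)

LSB = 4.096/2^13 = 0.500 mV.
V_a = V_low + 6776·LSB = 3.388 V; V_b = V_low + 6777·LSB = 3.3885 V.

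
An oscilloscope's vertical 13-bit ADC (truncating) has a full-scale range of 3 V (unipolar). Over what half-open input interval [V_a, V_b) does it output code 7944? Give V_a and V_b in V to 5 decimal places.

[2.90918 V, 2.90955 V)

LSB = 3/2^13 = 366.21 µV.
V_a = V_low + 7944·LSB = 2.90918 V; V_b = V_low + 7945·LSB = 2.90955 V.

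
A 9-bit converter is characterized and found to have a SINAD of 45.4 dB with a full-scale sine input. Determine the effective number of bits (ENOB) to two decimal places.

7.25 bits

ENOB = (SINAD − 1.76) / 6.02 = (45.4 − 1.76)/6.02 = 7.249.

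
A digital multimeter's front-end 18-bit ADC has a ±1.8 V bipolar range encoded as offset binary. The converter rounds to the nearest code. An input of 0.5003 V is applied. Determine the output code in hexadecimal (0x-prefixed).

code 0x28E4F (decimal 167503)

Full-scale span = 3.6 V; LSB = 3.6/2^18 = 13.73 µV.
(0.5003 − (−1.8)) / 1.37329e-05 = 167502.734 LSBs.
Round → code 167503.
In hexadecimal (0x-prefixed): 0x28E4F.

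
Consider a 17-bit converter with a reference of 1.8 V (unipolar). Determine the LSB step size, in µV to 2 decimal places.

13.73 µV

Full-scale span = 1.8 V.
LSB = 1.8 / 2^17 = 1.8 / 131072 = 1.37329e-05 V = 13.73 µV.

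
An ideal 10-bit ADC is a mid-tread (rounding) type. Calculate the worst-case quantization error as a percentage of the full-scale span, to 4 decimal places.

0.0488 %

Rounding → worst-case error = ½ LSB = V_FS/2^11, so 100/2048 = 0.0488281 % of full scale.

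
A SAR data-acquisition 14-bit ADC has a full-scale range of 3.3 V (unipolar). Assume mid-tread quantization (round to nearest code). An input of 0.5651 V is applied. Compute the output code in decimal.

code 2806

Full-scale span = 3.3 V; LSB = 3.3/2^14 = 201.42 µV.
Input sits at 2805.636 steps above V_low.
round(2805.636) = 2806.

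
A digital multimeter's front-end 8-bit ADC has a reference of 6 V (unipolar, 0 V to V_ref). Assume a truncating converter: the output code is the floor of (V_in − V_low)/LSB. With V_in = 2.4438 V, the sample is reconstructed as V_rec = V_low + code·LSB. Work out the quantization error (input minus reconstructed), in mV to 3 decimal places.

6.300 mV

One LSB is 6 V / 256 = 23.438 mV.
(V_in − V_low)/LSB = (2.4438 − 0)/0.0234375 = 104.2688 → code 104 (floor).
Code 104 maps back to 0 + 104×0.0234375 V = 2.4375 V.
Error = 2.4438 − 2.4375 = 0.0063 V = 6.300 mV.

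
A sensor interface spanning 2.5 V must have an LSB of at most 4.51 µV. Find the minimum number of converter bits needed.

20 bits

Number of steps required ≥ 2.5 V / 4.51 µV = 554323.73.
Need 2^N ≥ 554323.73; 2^19 = 524288, 2^20 = 1048576.
Minimum N = 20.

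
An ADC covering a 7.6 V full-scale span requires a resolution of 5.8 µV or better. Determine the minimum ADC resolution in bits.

21 bits

Number of steps required ≥ 7.6 V / 5.8 µV = 1310344.83.
Need 2^N ≥ 1310344.83; 2^20 = 1048576, 2^21 = 2097152.
Minimum N = 21.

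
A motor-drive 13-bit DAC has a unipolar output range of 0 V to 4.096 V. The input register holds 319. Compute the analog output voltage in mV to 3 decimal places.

159.500 mV

LSB = 4.096 V / 2^13 = 0.500 mV.
V_out = 0 + 319 × 0.0005 V = 0.1595 V.
= 159.500 mV.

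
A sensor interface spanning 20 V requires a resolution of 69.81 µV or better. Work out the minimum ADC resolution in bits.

Number of steps required ≥ 20 V / 69.81 µV = 286491.91.
Need 2^N ≥ 286491.91; 2^18 = 262144, 2^19 = 524288.
Minimum N = 19.

19 bits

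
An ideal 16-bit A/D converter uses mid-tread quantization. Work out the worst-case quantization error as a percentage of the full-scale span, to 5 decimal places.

0.00076 %

Rounding → worst-case error = ½ LSB = V_FS/2^17, so 100/131072 = 0.000762939 % of full scale.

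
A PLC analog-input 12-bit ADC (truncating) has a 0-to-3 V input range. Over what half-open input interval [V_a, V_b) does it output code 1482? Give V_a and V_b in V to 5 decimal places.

[1.08545 V, 1.08618 V)

LSB = 3/2^12 = 0.732 mV.
V_a = V_low + 1482·LSB = 1.08545 V; V_b = V_low + 1483·LSB = 1.08618 V.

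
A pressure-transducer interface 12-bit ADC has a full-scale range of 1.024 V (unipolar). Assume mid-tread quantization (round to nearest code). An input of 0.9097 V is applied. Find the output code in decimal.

code 3639

LSB = 1.024 V / 4096 = 250.00 µV.
(V_in − V_low)/LSB = (0.9097 − 0) / 0.00025 = 3638.800.
round(3638.800) = 3639.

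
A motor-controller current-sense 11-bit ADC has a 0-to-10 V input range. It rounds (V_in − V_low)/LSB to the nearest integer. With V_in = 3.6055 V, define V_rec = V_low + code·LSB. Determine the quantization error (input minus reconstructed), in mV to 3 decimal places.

LSB = 10/2^11 = 4.883 mV.
(3.6055 − 0)/0.00488281 = 738.4064; round gives code 738.
Code 738 maps back to 0 + 738×0.00488281 V = 3.6035156 V.
V_in − V_rec = 0.00198438 V = 1.984 mV.

1.984 mV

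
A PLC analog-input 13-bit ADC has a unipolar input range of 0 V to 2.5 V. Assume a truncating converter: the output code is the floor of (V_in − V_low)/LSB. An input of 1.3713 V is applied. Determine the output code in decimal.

LSB = 2.5 V / 8192 = 305.18 µV.
(1.3713 − 0) / 0.000305176 = 4493.476 LSBs.
Floor → code 4493.

code 4493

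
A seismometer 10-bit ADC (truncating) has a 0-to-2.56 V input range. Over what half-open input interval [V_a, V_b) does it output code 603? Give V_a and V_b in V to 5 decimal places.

LSB = 2.56/2^10 = 2.500 mV.
V_a = V_low + 603·LSB = 1.5075 V; V_b = V_low + 604·LSB = 1.51 V.

[1.50750 V, 1.51000 V)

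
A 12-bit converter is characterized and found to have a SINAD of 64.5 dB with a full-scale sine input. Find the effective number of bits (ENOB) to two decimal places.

10.42 bits

ENOB = (SINAD − 1.76) / 6.02 = (64.5 − 1.76)/6.02 = 10.422.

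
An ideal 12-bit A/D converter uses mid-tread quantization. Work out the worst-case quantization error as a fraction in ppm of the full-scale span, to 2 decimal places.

Rounding → worst-case error = ½ LSB = V_FS/2^13, so 1e+06/8192 = 122.07 ppm of full scale.

122.07 ppm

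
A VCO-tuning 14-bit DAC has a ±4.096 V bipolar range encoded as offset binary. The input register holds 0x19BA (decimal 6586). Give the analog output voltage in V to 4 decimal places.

LSB = 8.192 V / 2^14 = 0.500 mV.
Code 0x19BA = 6586 decimal.
V_out = (−4.096) + 6586 × 0.0005 V = -0.803 V.

-0.8030 V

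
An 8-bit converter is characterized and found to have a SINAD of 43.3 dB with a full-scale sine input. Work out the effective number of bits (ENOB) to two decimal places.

ENOB = (SINAD − 1.76) / 6.02 = (43.3 − 1.76)/6.02 = 6.900.

6.90 bits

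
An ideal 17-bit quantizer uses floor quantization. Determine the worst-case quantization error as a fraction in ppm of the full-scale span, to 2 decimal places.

7.63 ppm

Truncating → worst-case error = 1 LSB = V_FS/2^17, so 1e+06/131072 = 7.62939 ppm of full scale.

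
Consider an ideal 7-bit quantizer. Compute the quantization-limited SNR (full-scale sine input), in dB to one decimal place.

43.9 dB

SNR ≈ 6.02·N + 1.76 dB = 6.02·7 + 1.76 = 43.90 dB.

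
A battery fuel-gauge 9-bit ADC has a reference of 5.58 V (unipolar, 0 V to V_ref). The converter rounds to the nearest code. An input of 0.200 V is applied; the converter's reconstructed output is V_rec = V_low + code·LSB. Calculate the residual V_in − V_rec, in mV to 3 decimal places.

3.828 mV

Step size: 5.58 V ÷ 2^9 = 10.898 mV.
(0.200 − 0)/0.0108984 = 18.3513; round gives code 18.
Code 18 maps back to 0 + 18×0.0108984 V = 0.19617187 V.
V_in − V_rec = 0.00382812 V = 3.828 mV.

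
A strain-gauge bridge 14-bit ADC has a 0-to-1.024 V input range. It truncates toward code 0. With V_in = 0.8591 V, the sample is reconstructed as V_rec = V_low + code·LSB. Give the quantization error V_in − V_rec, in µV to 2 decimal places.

Step size: 1.024 V ÷ 2^14 = 62.50 µV.
Scaled input = 13745.6000 LSBs, so code = 13745.
Code 13745 maps back to 0 + 13745×6.25e-05 V = 0.8590625 V.
Difference: 3.75e-05 V → 37.50 µV.

37.50 µV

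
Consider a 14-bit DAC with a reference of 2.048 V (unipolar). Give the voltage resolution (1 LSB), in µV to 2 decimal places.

125.00 µV

Full-scale span = 2.048 V.
LSB = 2.048 / 2^14 = 2.048 / 16384 = 0.000125 V = 125.00 µV.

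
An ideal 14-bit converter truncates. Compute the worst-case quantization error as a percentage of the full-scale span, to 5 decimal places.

0.00610 %

Truncating → worst-case error = 1 LSB = V_FS/2^14, so 100/16384 = 0.00610352 % of full scale.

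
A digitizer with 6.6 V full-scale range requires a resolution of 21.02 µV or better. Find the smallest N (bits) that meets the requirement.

19 bits

Number of steps required ≥ 6.6 V / 21.02 µV = 313986.68.
Need 2^N ≥ 313986.68; 2^18 = 262144, 2^19 = 524288.
Minimum N = 19.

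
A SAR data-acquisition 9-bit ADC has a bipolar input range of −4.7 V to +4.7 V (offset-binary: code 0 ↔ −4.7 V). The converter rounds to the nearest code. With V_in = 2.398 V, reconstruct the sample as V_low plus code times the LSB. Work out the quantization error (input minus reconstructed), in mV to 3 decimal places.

-7.078 mV

LSB = 9.4/2^9 = 18.359 mV.
(V_in − V_low)/LSB = (2.398 − (−4.7))/0.0183594 = 386.6145 → code 387 (round).
Code 387 maps back to (−4.7) + 387×0.0183594 V = 2.4050781 V.
V_in − V_rec = -0.00707813 V = -7.078 mV.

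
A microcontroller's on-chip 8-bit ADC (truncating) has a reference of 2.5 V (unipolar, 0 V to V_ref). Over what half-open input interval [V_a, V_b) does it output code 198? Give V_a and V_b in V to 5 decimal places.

[1.93359 V, 1.94336 V)

LSB = 2.5/2^8 = 9.766 mV.
V_a = V_low + 198·LSB = 1.93359 V; V_b = V_low + 199·LSB = 1.94336 V.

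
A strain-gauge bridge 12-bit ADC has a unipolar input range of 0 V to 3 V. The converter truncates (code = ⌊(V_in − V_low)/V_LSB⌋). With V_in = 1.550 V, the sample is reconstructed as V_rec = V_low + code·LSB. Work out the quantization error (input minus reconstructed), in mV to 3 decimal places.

LSB = 3/2^12 = 0.732 mV.
Scaled input = 2116.2667 LSBs, so code = 2116.
Code 2116 maps back to 0 + 2116×0.000732422 V = 1.5498047 V.
V_in − V_rec = 0.000195313 V = 0.195 mV.

0.195 mV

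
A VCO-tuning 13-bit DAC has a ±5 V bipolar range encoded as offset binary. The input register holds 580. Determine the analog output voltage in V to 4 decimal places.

LSB = 10 V / 2^13 = 1.221 mV.
V_out = (−5) + 580 × 0.0012207 V = -4.29199 V.

-4.2920 V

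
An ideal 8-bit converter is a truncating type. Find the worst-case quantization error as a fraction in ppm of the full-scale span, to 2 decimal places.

Truncating → worst-case error = 1 LSB = V_FS/2^8, so 1e+06/256 = 3906.25 ppm of full scale.

3906.25 ppm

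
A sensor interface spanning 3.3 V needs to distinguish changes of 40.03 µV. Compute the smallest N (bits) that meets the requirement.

17 bits

Number of steps required ≥ 3.3 V / 40.03 µV = 82438.17.
Need 2^N ≥ 82438.17; 2^16 = 65536, 2^17 = 131072.
Minimum N = 17.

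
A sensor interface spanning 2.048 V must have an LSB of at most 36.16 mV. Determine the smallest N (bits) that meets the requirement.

6 bits

Number of steps required ≥ 2.048 V / 36.16 mV = 56.64.
Need 2^N ≥ 56.64; 2^5 = 32, 2^6 = 64.
Minimum N = 6.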